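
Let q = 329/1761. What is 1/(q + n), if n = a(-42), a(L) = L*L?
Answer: 1761/3106733 ≈ 0.00056683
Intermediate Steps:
q = 329/1761 (q = 329*(1/1761) = 329/1761 ≈ 0.18683)
a(L) = L²
n = 1764 (n = (-42)² = 1764)
1/(q + n) = 1/(329/1761 + 1764) = 1/(3106733/1761) = 1761/3106733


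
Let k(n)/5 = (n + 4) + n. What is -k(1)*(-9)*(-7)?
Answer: -1890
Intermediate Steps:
k(n) = 20 + 10*n (k(n) = 5*((n + 4) + n) = 5*((4 + n) + n) = 5*(4 + 2*n) = 20 + 10*n)
-k(1)*(-9)*(-7) = -(20 + 10*1)*(-9)*(-7) = -(20 + 10)*(-9)*(-7) = -30*(-9)*(-7) = -(-270)*(-7) = -1*1890 = -1890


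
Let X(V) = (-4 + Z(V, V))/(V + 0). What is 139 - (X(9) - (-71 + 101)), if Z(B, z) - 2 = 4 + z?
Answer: 1510/9 ≈ 167.78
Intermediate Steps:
Z(B, z) = 6 + z (Z(B, z) = 2 + (4 + z) = 6 + z)
X(V) = (2 + V)/V (X(V) = (-4 + (6 + V))/(V + 0) = (2 + V)/V)
139 - (X(9) - (-71 + 101)) = 139 - ((2 + 9)/9 - (-71 + 101)) = 139 - ((⅑)*11 - 1*30) = 139 - (11/9 - 30) = 139 - 1*(-259/9) = 139 + 259/9 = 1510/9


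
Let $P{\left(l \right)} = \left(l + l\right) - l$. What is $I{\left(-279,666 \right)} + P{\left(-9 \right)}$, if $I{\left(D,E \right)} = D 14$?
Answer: $-3915$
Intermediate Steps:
$I{\left(D,E \right)} = 14 D$
$P{\left(l \right)} = l$ ($P{\left(l \right)} = 2 l - l = l$)
$I{\left(-279,666 \right)} + P{\left(-9 \right)} = 14 \left(-279\right) - 9 = -3906 - 9 = -3915$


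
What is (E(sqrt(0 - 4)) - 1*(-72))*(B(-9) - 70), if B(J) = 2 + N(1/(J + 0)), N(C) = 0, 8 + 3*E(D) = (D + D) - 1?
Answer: -4692 - 272*I/3 ≈ -4692.0 - 90.667*I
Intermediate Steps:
E(D) = -3 + 2*D/3 (E(D) = -8/3 + ((D + D) - 1)/3 = -8/3 + (2*D - 1)/3 = -8/3 + (-1 + 2*D)/3 = -8/3 + (-1/3 + 2*D/3) = -3 + 2*D/3)
B(J) = 2 (B(J) = 2 + 0 = 2)
(E(sqrt(0 - 4)) - 1*(-72))*(B(-9) - 70) = ((-3 + 2*sqrt(0 - 4)/3) - 1*(-72))*(2 - 70) = ((-3 + 2*sqrt(-4)/3) + 72)*(-68) = ((-3 + 2*(2*I)/3) + 72)*(-68) = ((-3 + 4*I/3) + 72)*(-68) = (69 + 4*I/3)*(-68) = -4692 - 272*I/3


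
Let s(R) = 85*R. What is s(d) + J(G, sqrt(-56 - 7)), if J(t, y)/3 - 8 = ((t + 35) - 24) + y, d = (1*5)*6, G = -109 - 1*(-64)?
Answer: 2472 + 9*I*sqrt(7) ≈ 2472.0 + 23.812*I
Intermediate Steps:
G = -45 (G = -109 + 64 = -45)
d = 30 (d = 5*6 = 30)
J(t, y) = 57 + 3*t + 3*y (J(t, y) = 24 + 3*(((t + 35) - 24) + y) = 24 + 3*(((35 + t) - 24) + y) = 24 + 3*((11 + t) + y) = 24 + 3*(11 + t + y) = 24 + (33 + 3*t + 3*y) = 57 + 3*t + 3*y)
s(d) + J(G, sqrt(-56 - 7)) = 85*30 + (57 + 3*(-45) + 3*sqrt(-56 - 7)) = 2550 + (57 - 135 + 3*sqrt(-63)) = 2550 + (57 - 135 + 3*(3*I*sqrt(7))) = 2550 + (57 - 135 + 9*I*sqrt(7)) = 2550 + (-78 + 9*I*sqrt(7)) = 2472 + 9*I*sqrt(7)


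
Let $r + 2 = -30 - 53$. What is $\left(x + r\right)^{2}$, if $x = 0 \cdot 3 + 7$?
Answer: $6084$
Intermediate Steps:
$x = 7$ ($x = 0 + 7 = 7$)
$r = -85$ ($r = -2 - 83 = -85$)
$\left(x + r\right)^{2} = \left(7 - 85\right)^{2} = \left(-78\right)^{2} = 6084$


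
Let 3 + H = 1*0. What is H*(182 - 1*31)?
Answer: -453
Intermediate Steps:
H = -3 (H = -3 + 1*0 = -3 + 0 = -3)
H*(182 - 1*31) = -3*(182 - 1*31) = -3*(182 - 31) = -3*151 = -453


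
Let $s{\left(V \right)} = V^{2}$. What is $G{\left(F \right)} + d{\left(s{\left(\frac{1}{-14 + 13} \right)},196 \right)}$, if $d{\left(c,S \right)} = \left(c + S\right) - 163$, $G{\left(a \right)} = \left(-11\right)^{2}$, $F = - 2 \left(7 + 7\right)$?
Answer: $155$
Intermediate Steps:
$F = -28$ ($F = \left(-2\right) 14 = -28$)
$G{\left(a \right)} = 121$
$d{\left(c,S \right)} = -163 + S + c$ ($d{\left(c,S \right)} = \left(S + c\right) - 163 = -163 + S + c$)
$G{\left(F \right)} + d{\left(s{\left(\frac{1}{-14 + 13} \right)},196 \right)} = 121 + \left(-163 + 196 + \left(\frac{1}{-14 + 13}\right)^{2}\right) = 121 + \left(-163 + 196 + \left(\frac{1}{-1}\right)^{2}\right) = 121 + \left(-163 + 196 + \left(-1\right)^{2}\right) = 121 + \left(-163 + 196 + 1\right) = 121 + 34 = 155$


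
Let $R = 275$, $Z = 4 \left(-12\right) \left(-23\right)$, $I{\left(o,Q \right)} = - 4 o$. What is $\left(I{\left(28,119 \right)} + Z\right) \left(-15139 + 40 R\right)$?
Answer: $-4105888$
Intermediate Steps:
$Z = 1104$ ($Z = \left(-48\right) \left(-23\right) = 1104$)
$\left(I{\left(28,119 \right)} + Z\right) \left(-15139 + 40 R\right) = \left(\left(-4\right) 28 + 1104\right) \left(-15139 + 40 \cdot 275\right) = \left(-112 + 1104\right) \left(-15139 + 11000\right) = 992 \left(-4139\right) = -4105888$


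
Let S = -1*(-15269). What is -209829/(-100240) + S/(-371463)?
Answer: 76413145267/37235451120 ≈ 2.0522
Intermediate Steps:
S = 15269
-209829/(-100240) + S/(-371463) = -209829/(-100240) + 15269/(-371463) = -209829*(-1/100240) + 15269*(-1/371463) = 209829/100240 - 15269/371463 = 76413145267/37235451120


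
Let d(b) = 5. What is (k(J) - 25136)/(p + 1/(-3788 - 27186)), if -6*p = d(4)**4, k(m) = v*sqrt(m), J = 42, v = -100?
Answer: 1167843696/4839689 + 4646100*sqrt(42)/4839689 ≈ 247.53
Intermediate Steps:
k(m) = -100*sqrt(m)
p = -625/6 (p = -1/6*5**4 = -1/6*625 = -625/6 ≈ -104.17)
(k(J) - 25136)/(p + 1/(-3788 - 27186)) = (-100*sqrt(42) - 25136)/(-625/6 + 1/(-3788 - 27186)) = (-25136 - 100*sqrt(42))/(-625/6 + 1/(-30974)) = (-25136 - 100*sqrt(42))/(-625/6 - 1/30974) = (-25136 - 100*sqrt(42))/(-4839689/46461) = (-25136 - 100*sqrt(42))*(-46461/4839689) = 1167843696/4839689 + 4646100*sqrt(42)/4839689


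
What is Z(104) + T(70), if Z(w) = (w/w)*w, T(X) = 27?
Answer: 131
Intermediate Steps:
Z(w) = w (Z(w) = 1*w = w)
Z(104) + T(70) = 104 + 27 = 131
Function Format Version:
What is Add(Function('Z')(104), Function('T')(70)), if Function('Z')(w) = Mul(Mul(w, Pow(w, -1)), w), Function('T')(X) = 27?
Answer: 131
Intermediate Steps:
Function('Z')(w) = w (Function('Z')(w) = Mul(1, w) = w)
Add(Function('Z')(104), Function('T')(70)) = Add(104, 27) = 131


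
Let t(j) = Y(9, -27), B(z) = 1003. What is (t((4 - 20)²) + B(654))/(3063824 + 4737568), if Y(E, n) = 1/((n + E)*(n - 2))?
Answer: 523567/4072326624 ≈ 0.00012857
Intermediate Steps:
Y(E, n) = 1/((-2 + n)*(E + n)) (Y(E, n) = 1/((E + n)*(-2 + n)) = 1/((-2 + n)*(E + n)))
t(j) = 1/522 (t(j) = 1/((-27)² - 2*9 - 2*(-27) + 9*(-27)) = 1/(729 - 18 + 54 - 243) = 1/522)
(t((4 - 20)²) + B(654))/(3063824 + 4737568) = (1/522 + 1003)/(3063824 + 4737568) = (523567/522)/7801392 = (523567/522)*(1/7801392) = 523567/4072326624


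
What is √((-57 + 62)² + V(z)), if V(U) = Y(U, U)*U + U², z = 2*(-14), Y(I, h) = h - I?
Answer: √809 ≈ 28.443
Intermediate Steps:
z = -28
V(U) = U² (V(U) = (U - U)*U + U² = 0*U + U² = 0 + U² = U²)
√((-57 + 62)² + V(z)) = √((-57 + 62)² + (-28)²) = √(5² + 784) = √(25 + 784) = √809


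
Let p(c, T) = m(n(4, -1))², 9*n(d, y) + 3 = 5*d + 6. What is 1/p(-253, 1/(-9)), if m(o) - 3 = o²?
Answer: 6561/595984 ≈ 0.011009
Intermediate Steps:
n(d, y) = ⅓ + 5*d/9 (n(d, y) = -⅓ + (5*d + 6)/9 = -⅓ + (6 + 5*d)/9 = -⅓ + (⅔ + 5*d/9) = ⅓ + 5*d/9)
m(o) = 3 + o²
p(c, T) = 595984/6561 (p(c, T) = (3 + (⅓ + (5/9)*4)²)² = (3 + (⅓ + 20/9)²)² = (3 + (23/9)²)² = (3 + 529/81)² = (772/81)² = 595984/6561)
1/p(-253, 1/(-9)) = 1/(595984/6561) = 6561/595984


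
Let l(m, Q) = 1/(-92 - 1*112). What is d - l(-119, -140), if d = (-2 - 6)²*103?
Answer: 1344769/204 ≈ 6592.0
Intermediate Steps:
l(m, Q) = -1/204 (l(m, Q) = 1/(-92 - 112) = 1/(-204) = -1/204)
d = 6592 (d = (-8)²*103 = 64*103 = 6592)
d - l(-119, -140) = 6592 - 1*(-1/204) = 6592 + 1/204 = 1344769/204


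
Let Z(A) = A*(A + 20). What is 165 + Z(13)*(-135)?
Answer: -57750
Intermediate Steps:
Z(A) = A*(20 + A)
165 + Z(13)*(-135) = 165 + (13*(20 + 13))*(-135) = 165 + (13*33)*(-135) = 165 + 429*(-135) = 165 - 57915 = -57750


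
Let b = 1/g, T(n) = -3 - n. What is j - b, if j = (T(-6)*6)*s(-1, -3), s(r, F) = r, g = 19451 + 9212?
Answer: -515935/28663 ≈ -18.000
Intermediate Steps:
g = 28663
j = -18 (j = ((-3 - 1*(-6))*6)*(-1) = ((-3 + 6)*6)*(-1) = (3*6)*(-1) = 18*(-1) = -18)
b = 1/28663 ≈ 3.4888e-5
j - b = -18 - 1*1/28663 = -18 - 1/28663 = -515935/28663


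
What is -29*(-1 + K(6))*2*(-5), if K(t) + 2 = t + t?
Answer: 2610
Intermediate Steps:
K(t) = -2 + 2*t (K(t) = -2 + (t + t) = -2 + 2*t)
-29*(-1 + K(6))*2*(-5) = -29*(-1 + (-2 + 2*6))*2*(-5) = -29*(-1 + (-2 + 12))*2*(-5) = -29*(-1 + 10)*2*(-5) = -261*2*(-5) = -29*18*(-5) = -522*(-5) = 2610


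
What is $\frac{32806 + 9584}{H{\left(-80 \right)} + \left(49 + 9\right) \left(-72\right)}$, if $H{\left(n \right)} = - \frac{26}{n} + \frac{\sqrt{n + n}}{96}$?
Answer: $- \frac{2548898830800}{251082168811} - \frac{25434000 i \sqrt{10}}{251082168811} \approx -10.152 - 0.00032033 i$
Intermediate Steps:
$H{\left(n \right)} = - \frac{26}{n} + \frac{\sqrt{2} \sqrt{n}}{96}$ ($H{\left(n \right)} = - \frac{26}{n} + \sqrt{2 n} \frac{1}{96} = - \frac{26}{n} + \sqrt{2} \sqrt{n} \frac{1}{96} = - \frac{26}{n} + \frac{\sqrt{2} \sqrt{n}}{96}$)
$\frac{32806 + 9584}{H{\left(-80 \right)} + \left(49 + 9\right) \left(-72\right)} = \frac{32806 + 9584}{\frac{-2496 + \sqrt{2} \left(-80\right)^{\frac{3}{2}}}{96 \left(-80\right)} + \left(49 + 9\right) \left(-72\right)} = \frac{42390}{\frac{1}{96} \left(- \frac{1}{80}\right) \left(-2496 + \sqrt{2} \left(- 320 i \sqrt{5}\right)\right) + 58 \left(-72\right)} = \frac{42390}{\frac{1}{96} \left(- \frac{1}{80}\right) \left(-2496 - 320 i \sqrt{10}\right) - 4176} = \frac{42390}{\left(\frac{13}{40} + \frac{i \sqrt{10}}{24}\right) - 4176} = \frac{42390}{- \frac{167027}{40} + \frac{i \sqrt{10}}{24}}$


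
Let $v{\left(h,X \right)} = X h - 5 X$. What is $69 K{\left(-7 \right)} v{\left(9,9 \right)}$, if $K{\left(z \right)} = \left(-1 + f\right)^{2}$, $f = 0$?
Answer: $2484$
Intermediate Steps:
$v{\left(h,X \right)} = - 5 X + X h$
$K{\left(z \right)} = 1$ ($K{\left(z \right)} = \left(-1 + 0\right)^{2} = \left(-1\right)^{2} = 1$)
$69 K{\left(-7 \right)} v{\left(9,9 \right)} = 69 \cdot 1 \cdot 9 \left(-5 + 9\right) = 69 \cdot 9 \cdot 4 = 69 \cdot 36 = 2484$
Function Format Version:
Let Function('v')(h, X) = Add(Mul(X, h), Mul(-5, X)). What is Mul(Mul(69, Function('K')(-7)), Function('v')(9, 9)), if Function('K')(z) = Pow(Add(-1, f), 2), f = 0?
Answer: 2484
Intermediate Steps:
Function('v')(h, X) = Add(Mul(-5, X), Mul(X, h))
Function('K')(z) = 1 (Function('K')(z) = Pow(Add(-1, 0), 2) = Pow(-1, 2) = 1)
Mul(Mul(69, Function('K')(-7)), Function('v')(9, 9)) = Mul(Mul(69, 1), Mul(9, Add(-5, 9))) = Mul(69, Mul(9, 4)) = Mul(69, 36) = 2484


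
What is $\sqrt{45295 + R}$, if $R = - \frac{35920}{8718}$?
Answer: $\frac{\sqrt{860566617255}}{4359} \approx 212.82$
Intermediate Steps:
$R = - \frac{17960}{4359}$ ($R = \left(-35920\right) \frac{1}{8718} = - \frac{17960}{4359} \approx -4.1202$)
$\sqrt{45295 + R} = \sqrt{45295 - \frac{17960}{4359}} = \sqrt{\frac{197422945}{4359}} = \frac{\sqrt{860566617255}}{4359}$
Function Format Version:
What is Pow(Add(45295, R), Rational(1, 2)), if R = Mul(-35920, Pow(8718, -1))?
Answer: Mul(Rational(1, 4359), Pow(860566617255, Rational(1, 2))) ≈ 212.82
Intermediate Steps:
R = Rational(-17960, 4359) (R = Mul(-35920, Rational(1, 8718)) = Rational(-17960, 4359) ≈ -4.1202)
Pow(Add(45295, R), Rational(1, 2)) = Pow(Add(45295, Rational(-17960, 4359)), Rational(1, 2)) = Pow(Rational(197422945, 4359), Rational(1, 2)) = Mul(Rational(1, 4359), Pow(860566617255, Rational(1, 2)))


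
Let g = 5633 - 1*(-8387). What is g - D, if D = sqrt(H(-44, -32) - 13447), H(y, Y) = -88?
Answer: 14020 - I*sqrt(13535) ≈ 14020.0 - 116.34*I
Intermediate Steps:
D = I*sqrt(13535) (D = sqrt(-88 - 13447) = sqrt(-13535) = I*sqrt(13535) ≈ 116.34*I)
g = 14020 (g = 5633 + 8387 = 14020)
g - D = 14020 - I*sqrt(13535)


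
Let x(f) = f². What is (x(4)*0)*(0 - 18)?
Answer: 0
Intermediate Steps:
(x(4)*0)*(0 - 18) = (4²*0)*(0 - 18) = (16*0)*(-18) = 0*(-18) = 0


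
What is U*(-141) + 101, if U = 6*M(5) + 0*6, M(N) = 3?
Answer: -2437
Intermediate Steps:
U = 18 (U = 6*3 + 0*6 = 18 + 0 = 18)
U*(-141) + 101 = 18*(-141) + 101 = -2538 + 101 = -2437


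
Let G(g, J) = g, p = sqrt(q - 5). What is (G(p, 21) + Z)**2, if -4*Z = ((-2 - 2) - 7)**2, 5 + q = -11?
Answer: 14305/16 - 121*I*sqrt(21)/2 ≈ 894.06 - 277.25*I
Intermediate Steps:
q = -16 (q = -5 - 11 = -16)
p = I*sqrt(21) (p = sqrt(-16 - 5) = sqrt(-21) = I*sqrt(21) ≈ 4.5826*I)
Z = -121/4 (Z = -((-2 - 2) - 7)**2/4 = -(-4 - 7)**2/4 = -1/4*(-11)**2 = -1/4*121 = -121/4 ≈ -30.250)
(G(p, 21) + Z)**2 = (I*sqrt(21) - 121/4)**2 = (-121/4 + I*sqrt(21))**2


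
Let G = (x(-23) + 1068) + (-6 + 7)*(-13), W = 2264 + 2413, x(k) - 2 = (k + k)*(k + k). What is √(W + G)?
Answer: 5*√314 ≈ 88.600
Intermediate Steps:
x(k) = 2 + 4*k² (x(k) = 2 + (k + k)*(k + k) = 2 + (2*k)*(2*k) = 2 + 4*k²)
W = 4677
G = 3173 (G = ((2 + 4*(-23)²) + 1068) + (-6 + 7)*(-13) = ((2 + 4*529) + 1068) + 1*(-13) = ((2 + 2116) + 1068) - 13 = (2118 + 1068) - 13 = 3186 - 13 = 3173)
√(W + G) = √(4677 + 3173) = √7850 = 5*√314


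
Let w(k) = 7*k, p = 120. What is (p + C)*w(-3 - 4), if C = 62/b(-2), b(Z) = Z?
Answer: -4361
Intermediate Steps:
C = -31 (C = 62/(-2) = 62*(-½) = -31)
(p + C)*w(-3 - 4) = (120 - 31)*(7*(-3 - 4)) = 89*(7*(-7)) = 89*(-49) = -4361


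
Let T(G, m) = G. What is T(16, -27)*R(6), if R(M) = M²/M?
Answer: 96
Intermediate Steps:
R(M) = M
T(16, -27)*R(6) = 16*6 = 96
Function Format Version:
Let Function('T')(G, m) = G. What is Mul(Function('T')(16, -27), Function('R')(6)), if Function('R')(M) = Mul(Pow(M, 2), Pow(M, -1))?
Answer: 96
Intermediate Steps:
Function('R')(M) = M
Mul(Function('T')(16, -27), Function('R')(6)) = Mul(16, 6) = 96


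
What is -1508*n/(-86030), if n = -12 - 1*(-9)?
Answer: -2262/43015 ≈ -0.052586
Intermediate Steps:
n = -3 (n = -12 + 9 = -3)
-1508*n/(-86030) = -1508*(-3)/(-86030) = 4524*(-1/86030) = -2262/43015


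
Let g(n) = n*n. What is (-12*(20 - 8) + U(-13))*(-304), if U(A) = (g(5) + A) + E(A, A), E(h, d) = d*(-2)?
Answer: 32224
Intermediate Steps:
g(n) = n**2
E(h, d) = -2*d
U(A) = 25 - A (U(A) = (5**2 + A) - 2*A = (25 + A) - 2*A = 25 - A)
(-12*(20 - 8) + U(-13))*(-304) = (-12*(20 - 8) + (25 - 1*(-13)))*(-304) = (-12*12 + (25 + 13))*(-304) = (-144 + 38)*(-304) = -106*(-304) = 32224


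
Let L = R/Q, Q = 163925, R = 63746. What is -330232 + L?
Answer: -54133216854/163925 ≈ -3.3023e+5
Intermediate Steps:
L = 63746/163925 ≈ 0.38887
-330232 + L = -330232 + 63746/163925 = -54133216854/163925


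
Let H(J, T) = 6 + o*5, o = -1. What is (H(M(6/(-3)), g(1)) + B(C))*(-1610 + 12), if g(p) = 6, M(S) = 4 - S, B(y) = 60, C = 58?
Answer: -97478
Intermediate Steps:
H(J, T) = 1 (H(J, T) = 6 - 1*5 = 6 - 5 = 1)
(H(M(6/(-3)), g(1)) + B(C))*(-1610 + 12) = (1 + 60)*(-1610 + 12) = 61*(-1598) = -97478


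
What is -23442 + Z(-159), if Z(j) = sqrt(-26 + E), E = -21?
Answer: -23442 + I*sqrt(47) ≈ -23442.0 + 6.8557*I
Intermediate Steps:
Z(j) = I*sqrt(47) (Z(j) = sqrt(-26 - 21) = sqrt(-47) = I*sqrt(47))
-23442 + Z(-159) = -23442 + I*sqrt(47)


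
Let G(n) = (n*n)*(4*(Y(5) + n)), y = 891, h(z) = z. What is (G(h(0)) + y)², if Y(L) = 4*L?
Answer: 793881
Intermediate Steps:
G(n) = n²*(80 + 4*n) (G(n) = (n*n)*(4*(4*5 + n)) = n²*(4*(20 + n)) = n²*(80 + 4*n))
(G(h(0)) + y)² = (4*0²*(20 + 0) + 891)² = (4*0*20 + 891)² = (0 + 891)² = 891² = 793881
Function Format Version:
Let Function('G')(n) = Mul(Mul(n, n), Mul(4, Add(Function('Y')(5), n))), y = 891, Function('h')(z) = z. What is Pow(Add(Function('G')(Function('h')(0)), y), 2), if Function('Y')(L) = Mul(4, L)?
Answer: 793881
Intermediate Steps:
Function('G')(n) = Mul(Pow(n, 2), Add(80, Mul(4, n))) (Function('G')(n) = Mul(Mul(n, n), Mul(4, Add(Mul(4, 5), n))) = Mul(Pow(n, 2), Mul(4, Add(20, n))) = Mul(Pow(n, 2), Add(80, Mul(4, n))))
Pow(Add(Function('G')(Function('h')(0)), y), 2) = Pow(Add(Mul(4, Pow(0, 2), Add(20, 0)), 891), 2) = Pow(Add(Mul(4, 0, 20), 891), 2) = Pow(Add(0, 891), 2) = Pow(891, 2) = 793881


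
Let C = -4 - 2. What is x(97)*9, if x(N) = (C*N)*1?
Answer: -5238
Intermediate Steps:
C = -6
x(N) = -6*N (x(N) = -6*N*1 = -6*N)
x(97)*9 = -6*97*9 = -582*9 = -5238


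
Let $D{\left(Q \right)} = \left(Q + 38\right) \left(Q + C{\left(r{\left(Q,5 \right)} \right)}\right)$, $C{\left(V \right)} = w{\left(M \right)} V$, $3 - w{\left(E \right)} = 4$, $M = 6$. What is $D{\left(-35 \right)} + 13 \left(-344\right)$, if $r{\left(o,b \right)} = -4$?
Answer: $-4565$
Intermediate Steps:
$w{\left(E \right)} = -1$ ($w{\left(E \right)} = 3 - 4 = -1$)
$C{\left(V \right)} = - V$
$D{\left(Q \right)} = \left(4 + Q\right) \left(38 + Q\right)$ ($D{\left(Q \right)} = \left(Q + 38\right) \left(Q - -4\right) = \left(38 + Q\right) \left(Q + 4\right) = \left(38 + Q\right) \left(4 + Q\right) = \left(4 + Q\right) \left(38 + Q\right)$)
$D{\left(-35 \right)} + 13 \left(-344\right) = \left(152 + \left(-35\right)^{2} + 42 \left(-35\right)\right) + 13 \left(-344\right) = \left(152 + 1225 - 1470\right) - 4472 = -93 - 4472 = -4565$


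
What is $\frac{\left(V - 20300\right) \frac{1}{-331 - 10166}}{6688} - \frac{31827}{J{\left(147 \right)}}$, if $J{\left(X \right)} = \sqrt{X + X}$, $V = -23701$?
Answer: $\frac{14667}{23401312} - \frac{10609 \sqrt{6}}{14} \approx -1856.2$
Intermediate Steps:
$J{\left(X \right)} = \sqrt{2} \sqrt{X}$ ($J{\left(X \right)} = \sqrt{2 X} = \sqrt{2} \sqrt{X}$)
$\frac{\left(V - 20300\right) \frac{1}{-331 - 10166}}{6688} - \frac{31827}{J{\left(147 \right)}} = \frac{\left(-23701 - 20300\right) \frac{1}{-331 - 10166}}{6688} - \frac{31827}{\sqrt{2} \sqrt{147}} = - \frac{44001}{-10497} \cdot \frac{1}{6688} - \frac{31827}{\sqrt{2} \cdot 7 \sqrt{3}} = \left(-44001\right) \left(- \frac{1}{10497}\right) \frac{1}{6688} - \frac{31827}{7 \sqrt{6}} = \frac{14667}{3499} \cdot \frac{1}{6688} - 31827 \frac{\sqrt{6}}{42} = \frac{14667}{23401312} - \frac{10609 \sqrt{6}}{14}$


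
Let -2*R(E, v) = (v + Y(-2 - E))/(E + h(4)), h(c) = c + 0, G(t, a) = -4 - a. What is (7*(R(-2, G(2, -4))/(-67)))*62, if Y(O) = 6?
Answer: 651/67 ≈ 9.7164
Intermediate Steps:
h(c) = c
R(E, v) = -(6 + v)/(2*(4 + E)) (R(E, v) = -(v + 6)/(2*(E + 4)) = -(6 + v)/(2*(4 + E)))
(7*(R(-2, G(2, -4))/(-67)))*62 = (7*(((-6 - (-4 - 1*(-4)))/(2*(4 - 2)))/(-67)))*62 = (7*(((1/2)*(-6 - (-4 + 4))/2)*(-1/67)))*62 = (7*(((1/2)*(1/2)*(-6 - 1*0))*(-1/67)))*62 = (7*(((1/2)*(1/2)*(-6 + 0))*(-1/67)))*62 = (7*(((1/2)*(1/2)*(-6))*(-1/67)))*62 = (7*(-3/2*(-1/67)))*62 = (7*(3/134))*62 = (21/134)*62 = 651/67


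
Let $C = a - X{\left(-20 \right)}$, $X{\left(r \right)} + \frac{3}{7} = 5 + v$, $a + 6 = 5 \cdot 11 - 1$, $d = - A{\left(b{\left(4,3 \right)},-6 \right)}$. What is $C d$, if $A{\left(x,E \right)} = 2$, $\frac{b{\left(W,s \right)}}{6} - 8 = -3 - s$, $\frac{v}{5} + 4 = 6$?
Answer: $- \frac{468}{7} \approx -66.857$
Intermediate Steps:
$v = 10$ ($v = -20 + 5 \cdot 6 = -20 + 30 = 10$)
$b{\left(W,s \right)} = 30 - 6 s$ ($b{\left(W,s \right)} = 48 + 6 \left(-3 - s\right) = 48 - \left(18 + 6 s\right) = 30 - 6 s$)
$d = -2$ ($d = \left(-1\right) 2 = -2$)
$a = 48$ ($a = -6 + \left(5 \cdot 11 - 1\right) = -6 + \left(55 - 1\right) = -6 + 54 = 48$)
$X{\left(r \right)} = \frac{102}{7}$ ($X{\left(r \right)} = - \frac{3}{7} + \left(5 + 10\right) = - \frac{3}{7} + 15 = \frac{102}{7}$)
$C = \frac{234}{7}$ ($C = 48 - \frac{102}{7} = \frac{234}{7} \approx 33.429$)
$C d = \frac{234}{7} \left(-2\right) = - \frac{468}{7}$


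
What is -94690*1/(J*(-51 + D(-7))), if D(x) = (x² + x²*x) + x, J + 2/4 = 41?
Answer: 47345/7128 ≈ 6.6421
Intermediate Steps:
J = 81/2 (J = -½ + 41 = 81/2 ≈ 40.500)
D(x) = x + x² + x³ (D(x) = (x² + x³) + x = x + x² + x³)
-94690*1/(J*(-51 + D(-7))) = -94690*2/(81*(-51 - 7*(1 - 7 + (-7)²))) = -94690*2/(81*(-51 - 7*(1 - 7 + 49))) = -94690*2/(81*(-51 - 7*43)) = -94690*2/(81*(-51 - 301)) = -94690/((-352*81/2)) = -94690/(-14256) = -94690*(-1/14256) = 47345/7128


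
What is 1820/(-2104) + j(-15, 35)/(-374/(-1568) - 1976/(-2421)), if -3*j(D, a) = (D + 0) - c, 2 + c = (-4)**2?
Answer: 8740153247/1053005186 ≈ 8.3002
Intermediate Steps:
c = 14 (c = -2 + (-4)**2 = -2 + 16 = 14)
j(D, a) = 14/3 - D/3 (j(D, a) = -((D + 0) - 1*14)/3 = -(D - 14)/3 = -(-14 + D)/3 = 14/3 - D/3)
1820/(-2104) + j(-15, 35)/(-374/(-1568) - 1976/(-2421)) = 1820/(-2104) + (14/3 - 1/3*(-15))/(-374/(-1568) - 1976/(-2421)) = 1820*(-1/2104) + (14/3 + 5)/(-374*(-1/1568) - 1976*(-1/2421)) = -455/526 + 29/(3*(187/784 + 1976/2421)) = -455/526 + 29/(3*(2001911/1898064)) = -455/526 + (29/3)*(1898064/2001911) = -455/526 + 18347952/2001911 = 8740153247/1053005186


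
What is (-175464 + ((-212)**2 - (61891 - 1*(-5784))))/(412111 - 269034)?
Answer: -198195/143077 ≈ -1.3852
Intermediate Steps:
(-175464 + ((-212)**2 - (61891 - 1*(-5784))))/(412111 - 269034) = (-175464 + (44944 - (61891 + 5784)))/143077 = (-175464 + (44944 - 1*67675))*(1/143077) = (-175464 + (44944 - 67675))*(1/143077) = (-175464 - 22731)*(1/143077) = -198195*1/143077 = -198195/143077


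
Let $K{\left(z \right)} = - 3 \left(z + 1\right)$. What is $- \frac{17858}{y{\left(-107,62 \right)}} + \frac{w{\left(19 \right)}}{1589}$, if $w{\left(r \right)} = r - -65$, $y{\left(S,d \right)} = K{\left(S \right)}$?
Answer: $- \frac{2024975}{36093} \approx -56.104$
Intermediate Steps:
$K{\left(z \right)} = -3 - 3 z$ ($K{\left(z \right)} = - 3 \left(1 + z\right) = -3 - 3 z$)
$y{\left(S,d \right)} = -3 - 3 S$
$w{\left(r \right)} = 65 + r$ ($w{\left(r \right)} = r + 65 = 65 + r$)
$- \frac{17858}{y{\left(-107,62 \right)}} + \frac{w{\left(19 \right)}}{1589} = - \frac{17858}{-3 - -321} + \frac{65 + 19}{1589} = - \frac{17858}{-3 + 321} + 84 \cdot \frac{1}{1589} = - \frac{17858}{318} + \frac{12}{227} = \left(-17858\right) \frac{1}{318} + \frac{12}{227} = - \frac{8929}{159} + \frac{12}{227} = - \frac{2024975}{36093}$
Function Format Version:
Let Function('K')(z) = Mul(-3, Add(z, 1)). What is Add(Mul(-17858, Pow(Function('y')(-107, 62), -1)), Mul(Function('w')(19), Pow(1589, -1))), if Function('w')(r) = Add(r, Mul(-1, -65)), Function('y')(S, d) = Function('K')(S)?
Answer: Rational(-2024975, 36093) ≈ -56.104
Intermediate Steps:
Function('K')(z) = Add(-3, Mul(-3, z)) (Function('K')(z) = Mul(-3, Add(1, z)) = Add(-3, Mul(-3, z)))
Function('y')(S, d) = Add(-3, Mul(-3, S))
Function('w')(r) = Add(65, r) (Function('w')(r) = Add(r, 65) = Add(65, r))
Add(Mul(-17858, Pow(Function('y')(-107, 62), -1)), Mul(Function('w')(19), Pow(1589, -1))) = Add(Mul(-17858, Pow(Add(-3, Mul(-3, -107)), -1)), Mul(Add(65, 19), Pow(1589, -1))) = Add(Mul(-17858, Pow(Add(-3, 321), -1)), Mul(84, Rational(1, 1589))) = Add(Mul(-17858, Pow(318, -1)), Rational(12, 227)) = Add(Mul(-17858, Rational(1, 318)), Rational(12, 227)) = Add(Rational(-8929, 159), Rational(12, 227)) = Rational(-2024975, 36093)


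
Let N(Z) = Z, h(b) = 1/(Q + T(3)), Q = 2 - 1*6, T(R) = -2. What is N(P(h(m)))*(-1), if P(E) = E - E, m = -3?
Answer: 0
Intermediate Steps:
Q = -4 (Q = 2 - 6 = -4)
h(b) = -1/6 (h(b) = 1/(-4 - 2) = 1/(-6) = -1/6)
P(E) = 0
N(P(h(m)))*(-1) = 0*(-1) = 0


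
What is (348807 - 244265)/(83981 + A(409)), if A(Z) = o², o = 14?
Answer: 104542/84177 ≈ 1.2419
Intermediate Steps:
A(Z) = 196 (A(Z) = 14² = 196)
(348807 - 244265)/(83981 + A(409)) = (348807 - 244265)/(83981 + 196) = 104542/84177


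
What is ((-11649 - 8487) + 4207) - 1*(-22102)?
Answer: 6173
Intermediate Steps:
((-11649 - 8487) + 4207) - 1*(-22102) = (-20136 + 4207) + 22102 = -15929 + 22102 = 6173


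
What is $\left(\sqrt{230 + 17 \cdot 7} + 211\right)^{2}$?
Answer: $\left(211 + \sqrt{349}\right)^{2} \approx 52754.0$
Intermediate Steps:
$\left(\sqrt{230 + 17 \cdot 7} + 211\right)^{2} = \left(\sqrt{230 + 119} + 211\right)^{2} = \left(\sqrt{349} + 211\right)^{2} = \left(211 + \sqrt{349}\right)^{2}$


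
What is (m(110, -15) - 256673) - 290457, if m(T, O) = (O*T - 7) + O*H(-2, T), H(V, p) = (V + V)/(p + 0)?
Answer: -6036651/11 ≈ -5.4879e+5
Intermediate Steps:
H(V, p) = 2*V/p (H(V, p) = (2*V)/p = 2*V/p)
m(T, O) = -7 + O*T - 4*O/T (m(T, O) = (O*T - 7) + O*(2*(-2)/T) = (-7 + O*T) + O*(-4/T) = (-7 + O*T) - 4*O/T = -7 + O*T - 4*O/T)
(m(110, -15) - 256673) - 290457 = ((-7 - 15*110 - 4*(-15)/110) - 256673) - 290457 = ((-7 - 1650 - 4*(-15)*1/110) - 256673) - 290457 = ((-7 - 1650 + 6/11) - 256673) - 290457 = (-18221/11 - 256673) - 290457 = -2841624/11 - 290457 = -6036651/11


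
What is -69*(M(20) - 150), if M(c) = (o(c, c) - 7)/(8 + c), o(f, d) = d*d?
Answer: 262683/28 ≈ 9381.5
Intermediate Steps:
o(f, d) = d**2
M(c) = (-7 + c**2)/(8 + c) (M(c) = (c**2 - 7)/(8 + c) = (-7 + c**2)/(8 + c))
-69*(M(20) - 150) = -69*((-7 + 20**2)/(8 + 20) - 150) = -69*((-7 + 400)/28 - 150) = -69*((1/28)*393 - 150) = -69*(393/28 - 150) = -69*(-3807/28) = 262683/28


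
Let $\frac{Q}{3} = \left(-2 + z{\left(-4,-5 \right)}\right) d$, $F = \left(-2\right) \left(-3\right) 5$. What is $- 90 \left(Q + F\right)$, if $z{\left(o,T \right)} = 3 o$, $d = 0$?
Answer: $-2700$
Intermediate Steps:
$F = 30$ ($F = 6 \cdot 5 = 30$)
$Q = 0$ ($Q = 3 \left(-2 + 3 \left(-4\right)\right) 0 = 3 \left(-2 - 12\right) 0 = 3 \left(\left(-14\right) 0\right) = 3 \cdot 0 = 0$)
$- 90 \left(Q + F\right) = - 90 \left(0 + 30\right) = \left(-90\right) 30 = -2700$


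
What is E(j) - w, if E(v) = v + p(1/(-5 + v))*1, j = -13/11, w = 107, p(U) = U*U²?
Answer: -374188721/3458752 ≈ -108.19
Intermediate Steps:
p(U) = U³
j = -13/11 (j = -13*1/11 = -13/11 ≈ -1.1818)
E(v) = v + (-5 + v)⁻³ (E(v) = v + (1/(-5 + v))³*1 = v + 1/(-5 + v)³ = v + (-5 + v)⁻³)
E(j) - w = (-13/11 + (-5 - 13/11)⁻³) - 1*107 = (-13/11 + (-68/11)⁻³) - 107 = (-13/11 - 1331/314432) - 107 = -4102257/3458752 - 107 = -374188721/3458752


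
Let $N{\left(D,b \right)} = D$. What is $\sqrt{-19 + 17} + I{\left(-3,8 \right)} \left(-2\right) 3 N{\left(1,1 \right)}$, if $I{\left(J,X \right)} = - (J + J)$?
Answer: $-36 + i \sqrt{2} \approx -36.0 + 1.4142 i$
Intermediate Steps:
$I{\left(J,X \right)} = - 2 J$
$\sqrt{-19 + 17} + I{\left(-3,8 \right)} \left(-2\right) 3 N{\left(1,1 \right)} = \sqrt{-19 + 17} + \left(-2\right) \left(-3\right) \left(-2\right) 3 \cdot 1 = \sqrt{-2} + 6 \left(\left(-6\right) 1\right) = i \sqrt{2} + 6 \left(-6\right) = i \sqrt{2} - 36 = -36 + i \sqrt{2}$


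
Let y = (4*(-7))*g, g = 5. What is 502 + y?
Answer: 362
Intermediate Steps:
y = -140 (y = (4*(-7))*5 = -28*5 = -140)
502 + y = 502 - 140 = 362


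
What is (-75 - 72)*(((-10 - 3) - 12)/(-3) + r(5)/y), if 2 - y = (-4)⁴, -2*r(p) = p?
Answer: -623035/508 ≈ -1226.4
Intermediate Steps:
r(p) = -p/2
y = -254 (y = 2 - 1*(-4)⁴ = 2 - 1*256 = 2 - 256 = -254)
(-75 - 72)*(((-10 - 3) - 12)/(-3) + r(5)/y) = (-75 - 72)*(((-10 - 3) - 12)/(-3) - ½*5/(-254)) = -147*((-13 - 12)*(-⅓) - 5/2*(-1/254)) = -147*(-25*(-⅓) + 5/508) = -147*(25/3 + 5/508) = -147*12715/1524 = -623035/508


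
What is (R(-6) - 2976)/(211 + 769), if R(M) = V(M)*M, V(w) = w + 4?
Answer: -741/245 ≈ -3.0245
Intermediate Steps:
V(w) = 4 + w
R(M) = M*(4 + M) (R(M) = (4 + M)*M = M*(4 + M))
(R(-6) - 2976)/(211 + 769) = (-6*(4 - 6) - 2976)/(211 + 769) = (-6*(-2) - 2976)/980 = (12 - 2976)*(1/980) = -2964*1/980 = -741/245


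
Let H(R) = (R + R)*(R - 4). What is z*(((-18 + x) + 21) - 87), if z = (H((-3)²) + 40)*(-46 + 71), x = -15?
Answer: -321750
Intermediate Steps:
H(R) = 2*R*(-4 + R) (H(R) = (2*R)*(-4 + R) = 2*R*(-4 + R))
z = 3250 (z = (2*(-3)²*(-4 + (-3)²) + 40)*(-46 + 71) = (2*9*(-4 + 9) + 40)*25 = (2*9*5 + 40)*25 = (90 + 40)*25 = 130*25 = 3250)
z*(((-18 + x) + 21) - 87) = 3250*(((-18 - 15) + 21) - 87) = 3250*((-33 + 21) - 87) = 3250*(-12 - 87) = 3250*(-99) = -321750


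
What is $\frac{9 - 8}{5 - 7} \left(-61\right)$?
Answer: $\frac{61}{2} \approx 30.5$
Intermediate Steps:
$\frac{9 - 8}{5 - 7} \left(-61\right) = 1 \frac{1}{-2} \left(-61\right) = 1 \left(- \frac{1}{2}\right) \left(-61\right) = \left(- \frac{1}{2}\right) \left(-61\right) = \frac{61}{2}$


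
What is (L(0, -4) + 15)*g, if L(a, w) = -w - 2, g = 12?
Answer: 204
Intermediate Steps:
L(a, w) = -2 - w
(L(0, -4) + 15)*g = ((-2 - 1*(-4)) + 15)*12 = ((-2 + 4) + 15)*12 = (2 + 15)*12 = 17*12 = 204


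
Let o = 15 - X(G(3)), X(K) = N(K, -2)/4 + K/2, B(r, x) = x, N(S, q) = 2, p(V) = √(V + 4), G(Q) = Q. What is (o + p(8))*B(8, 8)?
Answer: 104 + 16*√3 ≈ 131.71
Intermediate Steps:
p(V) = √(4 + V)
X(K) = ½ + K/2 (X(K) = 2/4 + K/2 = 2*(¼) + K*(½) = ½ + K/2)
o = 13 (o = 15 - (½ + (½)*3) = 15 - (½ + 3/2) = 15 - 1*2 = 15 - 2 = 13)
(o + p(8))*B(8, 8) = (13 + √(4 + 8))*8 = (13 + √12)*8 = (13 + 2*√3)*8 = 104 + 16*√3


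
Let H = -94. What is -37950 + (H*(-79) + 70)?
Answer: -30454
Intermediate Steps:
-37950 + (H*(-79) + 70) = -37950 + (-94*(-79) + 70) = -37950 + (7426 + 70) = -37950 + 7496 = -30454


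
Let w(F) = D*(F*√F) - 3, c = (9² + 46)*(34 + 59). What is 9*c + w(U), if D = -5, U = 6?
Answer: 106296 - 30*√6 ≈ 1.0622e+5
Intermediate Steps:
c = 11811 (c = (81 + 46)*93 = 127*93 = 11811)
w(F) = -3 - 5*F^(3/2) (w(F) = -5*F*√F - 3 = -5*F^(3/2) - 3 = -3 - 5*F^(3/2))
9*c + w(U) = 9*11811 + (-3 - 30*√6) = 106299 + (-3 - 30*√6) = 106296 - 30*√6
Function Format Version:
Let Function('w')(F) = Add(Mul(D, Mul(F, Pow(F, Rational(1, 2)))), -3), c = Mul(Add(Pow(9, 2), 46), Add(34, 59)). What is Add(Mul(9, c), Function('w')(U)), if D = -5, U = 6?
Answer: Add(106296, Mul(-30, Pow(6, Rational(1, 2)))) ≈ 1.0622e+5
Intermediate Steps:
c = 11811 (c = Mul(Add(81, 46), 93) = Mul(127, 93) = 11811)
Function('w')(F) = Add(-3, Mul(-5, Pow(F, Rational(3, 2)))) (Function('w')(F) = Add(Mul(-5, Mul(F, Pow(F, Rational(1, 2)))), -3) = Add(Mul(-5, Pow(F, Rational(3, 2))), -3) = Add(-3, Mul(-5, Pow(F, Rational(3, 2)))))
Add(Mul(9, c), Function('w')(U)) = Add(Mul(9, 11811), Add(-3, Mul(-5, Pow(6, Rational(3, 2))))) = Add(106299, Add(-3, Mul(-5, Mul(6, Pow(6, Rational(1, 2)))))) = Add(106299, Add(-3, Mul(-30, Pow(6, Rational(1, 2))))) = Add(106296, Mul(-30, Pow(6, Rational(1, 2))))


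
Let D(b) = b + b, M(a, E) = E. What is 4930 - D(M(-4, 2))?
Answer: 4926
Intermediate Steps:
D(b) = 2*b
4930 - D(M(-4, 2)) = 4930 - 2*2 = 4930 - 1*4 = 4930 - 4 = 4926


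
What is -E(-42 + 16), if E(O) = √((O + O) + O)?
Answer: -I*√78 ≈ -8.8318*I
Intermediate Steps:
E(O) = √3*√O (E(O) = √(2*O + O) = √(3*O) = √3*√O)
-E(-42 + 16) = -√3*√(-42 + 16) = -√3*√(-26) = -√3*I*√26 = -I*√78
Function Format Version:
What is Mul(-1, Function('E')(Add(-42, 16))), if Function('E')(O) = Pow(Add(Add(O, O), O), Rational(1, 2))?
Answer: Mul(-1, I, Pow(78, Rational(1, 2))) ≈ Mul(-8.8318, I)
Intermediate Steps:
Function('E')(O) = Mul(Pow(3, Rational(1, 2)), Pow(O, Rational(1, 2))) (Function('E')(O) = Pow(Add(Mul(2, O), O), Rational(1, 2)) = Pow(Mul(3, O), Rational(1, 2)) = Mul(Pow(3, Rational(1, 2)), Pow(O, Rational(1, 2))))
Mul(-1, Function('E')(Add(-42, 16))) = Mul(-1, Mul(Pow(3, Rational(1, 2)), Pow(Add(-42, 16), Rational(1, 2)))) = Mul(-1, Mul(Pow(3, Rational(1, 2)), Pow(-26, Rational(1, 2)))) = Mul(-1, Mul(Pow(3, Rational(1, 2)), Mul(I, Pow(26, Rational(1, 2))))) = Mul(-1, Mul(I, Pow(78, Rational(1, 2)))) = Mul(-1, I, Pow(78, Rational(1, 2)))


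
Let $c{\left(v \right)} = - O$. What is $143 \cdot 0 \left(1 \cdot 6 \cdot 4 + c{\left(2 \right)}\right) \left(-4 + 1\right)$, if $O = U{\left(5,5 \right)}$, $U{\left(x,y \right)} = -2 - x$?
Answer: $0$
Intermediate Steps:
$O = -7$ ($O = -2 - 5 = -7$)
$c{\left(v \right)} = 7$ ($c{\left(v \right)} = \left(-1\right) \left(-7\right) = 7$)
$143 \cdot 0 \left(1 \cdot 6 \cdot 4 + c{\left(2 \right)}\right) \left(-4 + 1\right) = 143 \cdot 0 \left(1 \cdot 6 \cdot 4 + 7\right) \left(-4 + 1\right) = 143 \cdot 0 \left(6 \cdot 4 + 7\right) \left(-3\right) = 143 \cdot 0 \left(24 + 7\right) \left(-3\right) = 143 \cdot 0 \cdot 31 \left(-3\right) = 143 \cdot 0 \left(-3\right) = 143 \cdot 0 = 0$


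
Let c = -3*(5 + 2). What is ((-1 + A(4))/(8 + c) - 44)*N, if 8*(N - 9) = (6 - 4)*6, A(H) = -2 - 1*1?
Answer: -5964/13 ≈ -458.77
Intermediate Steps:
A(H) = -3 (A(H) = -2 - 1 = -3)
N = 21/2 (N = 9 + ((6 - 4)*6)/8 = 9 + (2*6)/8 = 9 + (⅛)*12 = 9 + 3/2 = 21/2 ≈ 10.500)
c = -21 (c = -3*7 = -21)
((-1 + A(4))/(8 + c) - 44)*N = ((-1 - 3)/(8 - 21) - 44)*(21/2) = (-4/(-13) - 44)*(21/2) = (-4*(-1/13) - 44)*(21/2) = (4/13 - 44)*(21/2) = -568/13*21/2 = -5964/13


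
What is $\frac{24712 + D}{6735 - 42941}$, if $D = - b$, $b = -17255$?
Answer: $- \frac{41967}{36206} \approx -1.1591$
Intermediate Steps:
$D = 17255$ ($D = \left(-1\right) \left(-17255\right) = 17255$)
$\frac{24712 + D}{6735 - 42941} = \frac{24712 + 17255}{6735 - 42941} = \frac{41967}{-36206} = 41967 \left(- \frac{1}{36206}\right) = - \frac{41967}{36206}$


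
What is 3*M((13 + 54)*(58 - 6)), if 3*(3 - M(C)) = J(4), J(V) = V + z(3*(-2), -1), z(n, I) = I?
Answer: 6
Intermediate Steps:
J(V) = -1 + V (J(V) = V - 1 = -1 + V)
M(C) = 2 (M(C) = 3 - (-1 + 4)/3 = 3 - ⅓*3 = 3 - 1 = 2)
3*M((13 + 54)*(58 - 6)) = 3*2 = 6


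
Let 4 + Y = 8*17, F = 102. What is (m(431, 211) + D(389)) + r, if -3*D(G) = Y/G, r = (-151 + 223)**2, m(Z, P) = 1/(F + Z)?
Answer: 1074811945/207337 ≈ 5183.9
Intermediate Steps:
Y = 132 (Y = -4 + 8*17 = -4 + 136 = 132)
m(Z, P) = 1/(102 + Z)
r = 5184 (r = 72**2 = 5184)
D(G) = -44/G
(m(431, 211) + D(389)) + r = (1/(102 + 431) - 44/389) + 5184 = (1/533 - 44*1/389) + 5184 = (1/533 - 44/389) + 5184 = -23063/207337 + 5184 = 1074811945/207337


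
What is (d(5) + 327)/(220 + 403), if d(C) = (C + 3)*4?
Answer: 359/623 ≈ 0.57624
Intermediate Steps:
d(C) = 12 + 4*C (d(C) = (3 + C)*4 = 12 + 4*C)
(d(5) + 327)/(220 + 403) = ((12 + 4*5) + 327)/(220 + 403) = ((12 + 20) + 327)/623 = (32 + 327)*(1/623) = 359*(1/623) = 359/623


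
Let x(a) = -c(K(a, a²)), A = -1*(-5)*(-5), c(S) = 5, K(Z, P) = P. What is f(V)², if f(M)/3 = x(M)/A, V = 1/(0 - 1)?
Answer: 9/25 ≈ 0.36000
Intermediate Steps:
A = -25 (A = 5*(-5) = -25)
V = -1 (V = 1/(-1) = -1)
x(a) = -5 (x(a) = -1*5 = -5)
f(M) = ⅗ (f(M) = 3*(-5/(-25)) = 3*(-5*(-1/25)) = 3*(⅕) = ⅗)
f(V)² = (⅗)² = 9/25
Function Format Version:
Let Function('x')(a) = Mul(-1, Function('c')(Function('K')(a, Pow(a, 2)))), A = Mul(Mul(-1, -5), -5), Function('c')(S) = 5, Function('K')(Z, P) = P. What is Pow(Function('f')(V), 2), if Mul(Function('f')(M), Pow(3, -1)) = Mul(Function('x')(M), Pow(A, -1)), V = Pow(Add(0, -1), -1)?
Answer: Rational(9, 25) ≈ 0.36000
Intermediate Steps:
A = -25 (A = Mul(5, -5) = -25)
V = -1 (V = Pow(-1, -1) = -1)
Function('x')(a) = -5 (Function('x')(a) = Mul(-1, 5) = -5)
Function('f')(M) = Rational(3, 5) (Function('f')(M) = Mul(3, Mul(-5, Pow(-25, -1))) = Mul(3, Mul(-5, Rational(-1, 25))) = Mul(3, Rational(1, 5)) = Rational(3, 5))
Pow(Function('f')(V), 2) = Pow(Rational(3, 5), 2) = Rational(9, 25)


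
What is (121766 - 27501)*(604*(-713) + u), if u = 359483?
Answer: -6708745785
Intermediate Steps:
(121766 - 27501)*(604*(-713) + u) = (121766 - 27501)*(604*(-713) + 359483) = 94265*(-430652 + 359483) = 94265*(-71169) = -6708745785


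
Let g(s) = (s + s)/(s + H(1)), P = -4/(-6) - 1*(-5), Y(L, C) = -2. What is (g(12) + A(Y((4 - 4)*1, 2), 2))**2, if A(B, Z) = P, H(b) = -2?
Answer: 14641/225 ≈ 65.071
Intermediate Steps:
P = 17/3 (P = -4*(-1/6) + 5 = 2/3 + 5 = 17/3 ≈ 5.6667)
A(B, Z) = 17/3
g(s) = 2*s/(-2 + s) (g(s) = (s + s)/(s - 2) = (2*s)/(-2 + s) = 2*s/(-2 + s))
(g(12) + A(Y((4 - 4)*1, 2), 2))**2 = (2*12/(-2 + 12) + 17/3)**2 = (2*12/10 + 17/3)**2 = (2*12*(1/10) + 17/3)**2 = (12/5 + 17/3)**2 = (121/15)**2 = 14641/225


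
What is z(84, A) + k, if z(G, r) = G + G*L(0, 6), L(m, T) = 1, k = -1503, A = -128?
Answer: -1335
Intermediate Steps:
z(G, r) = 2*G (z(G, r) = G + G*1 = G + G = 2*G)
z(84, A) + k = 2*84 - 1503 = 168 - 1503 = -1335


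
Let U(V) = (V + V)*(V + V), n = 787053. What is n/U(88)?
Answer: 787053/30976 ≈ 25.408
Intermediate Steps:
U(V) = 4*V² (U(V) = (2*V)*(2*V) = 4*V²)
n/U(88) = 787053/((4*88²)) = 787053/((4*7744)) = 787053/30976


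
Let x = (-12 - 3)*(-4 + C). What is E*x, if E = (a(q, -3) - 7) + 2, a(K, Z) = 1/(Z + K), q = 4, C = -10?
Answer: -840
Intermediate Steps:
a(K, Z) = 1/(K + Z)
x = 210 (x = (-12 - 3)*(-4 - 10) = -15*(-14) = 210)
E = -4 (E = (1/(4 - 3) - 7) + 2 = (1/1 - 7) + 2 = (1 - 7) + 2 = -6 + 2 = -4)
E*x = -4*210 = -840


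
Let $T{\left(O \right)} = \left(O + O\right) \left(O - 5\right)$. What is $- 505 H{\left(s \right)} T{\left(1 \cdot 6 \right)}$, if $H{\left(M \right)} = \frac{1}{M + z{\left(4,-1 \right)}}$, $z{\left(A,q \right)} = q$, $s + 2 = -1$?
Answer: $1515$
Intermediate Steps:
$s = -3$ ($s = -2 - 1 = -3$)
$T{\left(O \right)} = 2 O \left(-5 + O\right)$
$H{\left(M \right)} = \frac{1}{-1 + M}$ ($H{\left(M \right)} = \frac{1}{M - 1} = \frac{1}{-1 + M}$)
$- 505 H{\left(s \right)} T{\left(1 \cdot 6 \right)} = - 505 \frac{2 \cdot 1 \cdot 6 \left(-5 + 1 \cdot 6\right)}{-1 - 3} = - 505 \frac{2 \cdot 6 \left(-5 + 6\right)}{-4} = - 505 \left(- \frac{2 \cdot 6 \cdot 1}{4}\right) = - 505 \left(\left(- \frac{1}{4}\right) 12\right) = \left(-505\right) \left(-3\right) = 1515$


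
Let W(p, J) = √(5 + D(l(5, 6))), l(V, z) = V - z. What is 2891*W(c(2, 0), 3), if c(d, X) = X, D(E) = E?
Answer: 5782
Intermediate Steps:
W(p, J) = 2 (W(p, J) = √(5 + (5 - 1*6)) = √(5 + (5 - 6)) = √(5 - 1) = √4 = 2)
2891*W(c(2, 0), 3) = 2891*2 = 5782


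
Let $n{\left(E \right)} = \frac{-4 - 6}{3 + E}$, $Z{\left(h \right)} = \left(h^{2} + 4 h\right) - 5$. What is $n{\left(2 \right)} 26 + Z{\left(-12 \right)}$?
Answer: $39$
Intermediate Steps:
$Z{\left(h \right)} = -5 + h^{2} + 4 h$
$n{\left(E \right)} = - \frac{10}{3 + E}$
$n{\left(2 \right)} 26 + Z{\left(-12 \right)} = - \frac{10}{3 + 2} \cdot 26 + \left(-5 + \left(-12\right)^{2} + 4 \left(-12\right)\right) = - \frac{10}{5} \cdot 26 - -91 = \left(-10\right) \frac{1}{5} \cdot 26 + 91 = \left(-2\right) 26 + 91 = -52 + 91 = 39$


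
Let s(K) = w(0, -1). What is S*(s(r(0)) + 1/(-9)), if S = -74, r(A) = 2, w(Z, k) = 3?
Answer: -1924/9 ≈ -213.78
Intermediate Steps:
s(K) = 3
S*(s(r(0)) + 1/(-9)) = -74*(3 + 1/(-9)) = -74*(3 - 1/9) = -74*26/9 = -1924/9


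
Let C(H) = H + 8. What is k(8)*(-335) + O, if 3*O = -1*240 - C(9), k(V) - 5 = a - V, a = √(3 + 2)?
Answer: 2758/3 - 335*√5 ≈ 170.25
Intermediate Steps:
a = √5 ≈ 2.2361
k(V) = 5 + √5 - V (k(V) = 5 + (√5 - V) = 5 + √5 - V)
C(H) = 8 + H
O = -257/3 (O = (-1*240 - (8 + 9))/3 = (-240 - 1*17)/3 = (-240 - 17)/3 = (⅓)*(-257) = -257/3 ≈ -85.667)
k(8)*(-335) + O = (5 + √5 - 1*8)*(-335) - 257/3 = (5 + √5 - 8)*(-335) - 257/3 = (-3 + √5)*(-335) - 257/3 = (1005 - 335*√5) - 257/3 = 2758/3 - 335*√5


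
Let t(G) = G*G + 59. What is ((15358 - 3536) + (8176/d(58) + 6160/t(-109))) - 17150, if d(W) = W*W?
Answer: -2673586960/502077 ≈ -5325.1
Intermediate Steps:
t(G) = 59 + G**2 (t(G) = G**2 + 59 = 59 + G**2)
d(W) = W**2
((15358 - 3536) + (8176/d(58) + 6160/t(-109))) - 17150 = ((15358 - 3536) + (8176/(58**2) + 6160/(59 + (-109)**2))) - 17150 = (11822 + (8176/3364 + 6160/(59 + 11881))) - 17150 = (11822 + (8176*(1/3364) + 6160/11940)) - 17150 = (11822 + (2044/841 + 6160*(1/11940))) - 17150 = (11822 + (2044/841 + 308/597)) - 17150 = (11822 + 1479296/502077) - 17150 = 5937033590/502077 - 17150 = -2673586960/502077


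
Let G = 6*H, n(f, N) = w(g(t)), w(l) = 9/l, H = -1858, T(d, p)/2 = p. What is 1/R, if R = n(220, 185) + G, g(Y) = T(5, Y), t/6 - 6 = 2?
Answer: -32/356733 ≈ -8.9703e-5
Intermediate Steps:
T(d, p) = 2*p
t = 48 (t = 36 + 6*2 = 36 + 12 = 48)
g(Y) = 2*Y
n(f, N) = 3/32 (n(f, N) = 9/((2*48)) = 9/96 = 9*(1/96) = 3/32)
G = -11148 (G = 6*(-1858) = -11148)
R = -356733/32 (R = 3/32 - 11148 = -356733/32 ≈ -11148.)
1/R = 1/(-356733/32) = -32/356733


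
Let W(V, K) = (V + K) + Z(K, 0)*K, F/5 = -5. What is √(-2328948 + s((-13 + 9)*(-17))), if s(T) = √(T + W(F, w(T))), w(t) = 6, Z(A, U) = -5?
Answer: √(-2328948 + √19) ≈ 1526.1*I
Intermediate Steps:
F = -25 (F = 5*(-5) = -25)
W(V, K) = V - 4*K (W(V, K) = (V + K) - 5*K = (K + V) - 5*K = V - 4*K)
s(T) = √(-49 + T) (s(T) = √(T + (-25 - 4*6)) = √(T + (-25 - 24)) = √(T - 49) = √(-49 + T))
√(-2328948 + s((-13 + 9)*(-17))) = √(-2328948 + √(-49 + (-13 + 9)*(-17))) = √(-2328948 + √(-49 - 4*(-17))) = √(-2328948 + √(-49 + 68)) = √(-2328948 + √19)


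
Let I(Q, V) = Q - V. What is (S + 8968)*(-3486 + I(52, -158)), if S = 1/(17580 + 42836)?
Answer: -443742954291/15104 ≈ -2.9379e+7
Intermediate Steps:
S = 1/60416 ≈ 1.6552e-5
(S + 8968)*(-3486 + I(52, -158)) = (1/60416 + 8968)*(-3486 + (52 - 1*(-158))) = 541810689*(-3486 + (52 + 158))/60416 = 541810689*(-3486 + 210)/60416 = (541810689/60416)*(-3276) = -443742954291/15104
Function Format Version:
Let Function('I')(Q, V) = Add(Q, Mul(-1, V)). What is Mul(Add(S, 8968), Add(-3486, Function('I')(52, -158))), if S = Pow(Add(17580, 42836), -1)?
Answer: Rational(-443742954291, 15104) ≈ -2.9379e+7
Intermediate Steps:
S = Rational(1, 60416) (S = Pow(60416, -1) = Rational(1, 60416) ≈ 1.6552e-5)
Mul(Add(S, 8968), Add(-3486, Function('I')(52, -158))) = Mul(Add(Rational(1, 60416), 8968), Add(-3486, Add(52, Mul(-1, -158)))) = Mul(Rational(541810689, 60416), Add(-3486, Add(52, 158))) = Mul(Rational(541810689, 60416), Add(-3486, 210)) = Mul(Rational(541810689, 60416), -3276) = Rational(-443742954291, 15104)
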